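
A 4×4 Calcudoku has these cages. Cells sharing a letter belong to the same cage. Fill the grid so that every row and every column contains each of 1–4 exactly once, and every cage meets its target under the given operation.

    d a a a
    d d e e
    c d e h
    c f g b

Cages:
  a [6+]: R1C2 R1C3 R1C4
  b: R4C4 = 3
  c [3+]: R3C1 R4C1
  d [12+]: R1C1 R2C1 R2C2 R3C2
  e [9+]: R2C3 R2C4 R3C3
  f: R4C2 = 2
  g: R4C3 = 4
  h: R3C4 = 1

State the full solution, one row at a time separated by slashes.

Cage h is given, leaving R3C4 = 1.
F is a freebie, which forces R4C2 = 2.
G is a freebie, leaving R4C3 = 4.
Cage b is given, leaving R4C4 = 3.
3 is placed in column 4, leaving R1C4 = 2.
Cage e needs sum 9, leaving R2C4 = 4.
Row 3 already has 1, so R3C1 = 2.
Row 3 already has 2, which forces R3C3 = 3.
Row 4 now contains 2, so R4C1 = 1.
The 4 cells of cage d must have sum 12, so R1C1 = 4.
Cage a needs sum 6, leaving R1C2 = 3.
Column 3 already has 3; hence R1C3 = 1.
1 is placed in column 1, so R2C1 = 3.
The 4 cells of cage d must have sum 12, leaving R2C2 = 1.
Column 3 already has 3, which forces R2C3 = 2.
Row 3 already has 3, so R3C2 = 4.

4 3 1 2 / 3 1 2 4 / 2 4 3 1 / 1 2 4 3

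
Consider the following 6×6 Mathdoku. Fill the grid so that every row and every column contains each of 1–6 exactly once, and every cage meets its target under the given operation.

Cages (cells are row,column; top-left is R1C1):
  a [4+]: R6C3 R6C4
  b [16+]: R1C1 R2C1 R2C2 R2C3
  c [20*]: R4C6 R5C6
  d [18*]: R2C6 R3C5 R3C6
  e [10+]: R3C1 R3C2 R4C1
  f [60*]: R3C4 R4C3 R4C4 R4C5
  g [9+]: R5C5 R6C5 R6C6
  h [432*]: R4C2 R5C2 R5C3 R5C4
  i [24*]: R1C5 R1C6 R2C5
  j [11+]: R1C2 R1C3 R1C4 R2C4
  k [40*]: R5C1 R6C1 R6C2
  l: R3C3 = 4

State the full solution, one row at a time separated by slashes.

6 1 2 5 4 3 / 1 4 5 3 2 6 / 5 2 4 6 3 1 / 3 6 1 2 5 4 / 2 3 6 4 1 5 / 4 5 3 1 6 2

Cage l is a single given cell, so R3C3 = 4.
Cage h needs product 432, leaving R4C2 = 6.
The only place for 1 in row 5 is R5C5.
In row 5, 2 can only go at R5C1, so R5C1 = 2.
In row 5, 5 can only go at R5C6, so R5C6 = 5.
Column 6 now contains 5, so R4C6 = 4.
The only place for 5 in row 3 is R3C1.
The 3 cells of cage e must have sum 10; hence R3C2 = 2.
Row 3 already has 2, which forces R3C4 = 6.
6 is placed in row 3, leaving R3C5 = 3.
Row 3 already has 3, so R3C6 = 1.
Cage e needs sum 10, which forces R4C1 = 3.
Column 1 already has 5, so R6C1 = 4.
The 3 cells of cage k must have product 40; hence R6C2 = 5.
Cage d has product 18, which forces R2C6 = 6.
Cage h has product 432, which forces R5C3 = 6.
Column 6 now contains 6; hence R6C6 = 2.
Cage b needs sum 16, which forces R1C1 = 6.
2 is placed in column 6, which forces R1C6 = 3.
6 is placed in row 2; hence R2C1 = 1.
The 4 cells of cage b must have sum 16, which forces R2C2 = 4.
6 is placed in row 2, leaving R2C3 = 5.
Row 2 already has 4, leaving R2C5 = 2.
Column 5 already has 2, which forces R4C5 = 5.
Column 2 already has 4, so R5C2 = 3.
Row 5 now contains 3, which forces R5C4 = 4.
2 is placed in row 6; hence R6C5 = 6.
Column 2 already has 4; hence R1C2 = 1.
Cage j needs sum 11, so R1C3 = 2.
Cage j has sum 11, so R1C4 = 5.
Column 5 already has 2, so R1C5 = 4.
Row 2 now contains 2, which forces R2C4 = 3.
2 is placed in column 3, leaving R4C3 = 1.
1 is placed in row 4, leaving R4C4 = 2.
Column 3 now contains 1, so R6C3 = 3.
Column 4 already has 3, so R6C4 = 1.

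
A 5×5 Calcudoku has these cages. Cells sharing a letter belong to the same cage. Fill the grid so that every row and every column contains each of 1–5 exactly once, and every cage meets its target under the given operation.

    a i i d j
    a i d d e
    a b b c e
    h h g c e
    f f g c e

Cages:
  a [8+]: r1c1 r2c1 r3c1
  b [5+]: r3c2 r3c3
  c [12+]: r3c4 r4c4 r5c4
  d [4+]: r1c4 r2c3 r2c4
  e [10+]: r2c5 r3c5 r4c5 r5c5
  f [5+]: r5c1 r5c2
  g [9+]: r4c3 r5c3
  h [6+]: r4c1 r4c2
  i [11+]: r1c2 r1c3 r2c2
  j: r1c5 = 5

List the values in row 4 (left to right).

5 1 4 3 2

Cage d has sum 4, which forces r1c4 = 1.
Cage j is a single given cell, leaving r1c5 = 5.
Cage d has sum 4, which forces r2c3 = 1.
Cage d has sum 4; hence r2c4 = 2.
The 3 cells of cage a must have sum 8; hence r3c1 = 1.
The only place for 5 in row 3 is r3c4.
Row 3 needs a 4, and only r3c5 is open for it.
Column 5 now contains 4, which forces r2c5 = 3.
The only place for 3 in row 4 is r4c4.
3 is placed in column 4, leaving r5c4 = 4.
The two cells of cage g must have sum 9, leaving r4c3 = 4.
4 is placed in row 5, leaving r5c3 = 5.
Cage i needs sum 11, which forces r1c2 = 4.
4 is placed in column 3, so r1c3 = 2.
Cage i needs sum 11, which forces r2c2 = 5.
2 is placed in column 3, leaving r3c3 = 3.
The two cells of cage h must have sum 6; hence r4c1 = 5.
Cage h needs two cells with sum 6; hence r4c2 = 1.
Row 4 already has 1, leaving r4c5 = 2.
Column 5 already has 2, which forces r5c5 = 1.
Row 1 already has 2, which forces r1c1 = 3.
5 is placed in row 2, so r2c1 = 4.
3 is placed in row 3, leaving r3c2 = 2.
3 is placed in column 1, which forces r5c1 = 2.
Column 2 now contains 2; hence r5c2 = 3.
The full grid is 3 4 2 1 5 / 4 5 1 2 3 / 1 2 3 5 4 / 5 1 4 3 2 / 2 3 5 4 1.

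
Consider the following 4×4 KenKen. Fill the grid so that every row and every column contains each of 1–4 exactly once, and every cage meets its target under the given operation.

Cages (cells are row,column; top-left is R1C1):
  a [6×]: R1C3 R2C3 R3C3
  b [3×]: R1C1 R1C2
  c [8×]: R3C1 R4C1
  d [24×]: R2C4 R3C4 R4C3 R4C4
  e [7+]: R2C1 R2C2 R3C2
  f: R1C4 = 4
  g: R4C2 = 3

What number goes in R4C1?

2

Cage f is a single given cell, leaving R1C4 = 4.
Cage g is given, so R4C2 = 3.
Cage b's pair has product 3, which forces R1C1 = 3.
Column 2 now contains 3, leaving R1C2 = 1.
Row 1 now contains 1, so R1C3 = 2.
The 4 cells of cage d must have product 24, so R4C3 = 4.
Cage e has sum 7, so R2C1 = 1.
1 is placed in row 2, leaving R2C3 = 3.
3 is placed in row 2, which forces R2C4 = 2.
Cage c needs two cells with product 8, which forces R3C1 = 4.
Row 3 already has 4, so R3C2 = 2.
Column 3 already has 3, so R3C3 = 1.
1 is placed in row 3, so R3C4 = 3.
4 is placed in row 4, which forces R4C1 = 2.
2 is placed in column 4, so R4C4 = 1.
Row 2 now contains 2, which forces R2C2 = 4.
Filled in: 3 1 2 4 / 1 4 3 2 / 4 2 1 3 / 2 3 4 1.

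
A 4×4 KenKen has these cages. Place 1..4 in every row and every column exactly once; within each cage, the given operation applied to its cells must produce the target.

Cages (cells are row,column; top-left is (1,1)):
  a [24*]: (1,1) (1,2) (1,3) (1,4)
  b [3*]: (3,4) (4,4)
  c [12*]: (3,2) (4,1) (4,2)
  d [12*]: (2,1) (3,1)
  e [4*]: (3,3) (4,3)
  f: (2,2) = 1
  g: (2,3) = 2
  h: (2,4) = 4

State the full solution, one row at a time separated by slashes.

Cage f is given, which forces (2,2) = 1.
Cage g is a single given cell; hence (2,3) = 2.
Cage h is a single given cell, leaving (2,4) = 4.
Row 2 now contains 4; hence (2,1) = 3.
Cage d needs two cells with product 12, so (3,1) = 4.
Row 3 now contains 4, which forces (3,3) = 1.
Row 3 now contains 1, so (3,4) = 3.
1 is placed in column 3, so (4,3) = 4.
3 is placed in column 4, leaving (4,4) = 1.
Cage a has product 24, leaving (1,1) = 1.
Cage a has product 24; hence (1,2) = 4.
4 is placed in column 3, leaving (1,3) = 3.
1 is placed in column 4; hence (1,4) = 2.
Row 3 already has 3, leaving (3,2) = 2.
Row 4 now contains 1; hence (4,1) = 2.
4 is placed in row 4, leaving (4,2) = 3.

1 4 3 2 / 3 1 2 4 / 4 2 1 3 / 2 3 4 1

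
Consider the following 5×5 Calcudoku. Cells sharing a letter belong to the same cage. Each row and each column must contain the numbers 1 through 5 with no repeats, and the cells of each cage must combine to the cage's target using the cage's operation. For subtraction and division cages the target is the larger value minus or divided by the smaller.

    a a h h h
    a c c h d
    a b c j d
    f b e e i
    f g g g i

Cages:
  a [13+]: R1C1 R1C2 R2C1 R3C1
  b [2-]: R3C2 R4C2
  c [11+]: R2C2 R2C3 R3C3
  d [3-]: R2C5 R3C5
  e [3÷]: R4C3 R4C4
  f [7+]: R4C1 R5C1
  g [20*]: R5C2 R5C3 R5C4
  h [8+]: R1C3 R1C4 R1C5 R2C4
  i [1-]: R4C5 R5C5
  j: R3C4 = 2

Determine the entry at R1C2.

Cage j is given, so R3C4 = 2.
Cage h has sum 8, which forces R1C4 = 4.
Column 4 already has 2, leaving R2C4 = 1.
Column 4 already has 1, which forces R4C4 = 3.
Column 4 already has 1, leaving R5C4 = 5.
Row 4 now contains 3, so R4C3 = 1.
Column 3 now contains 1, which forces R5C3 = 4.
Column 3 now contains 1, so R1C3 = 2.
Cage h needs sum 8, leaving R1C5 = 1.
Column 3 already has 2, so R2C3 = 5.
Column 3 already has 5, leaving R3C3 = 3.
Column 5 now contains 1; hence R3C5 = 5.
Row 5 now contains 4, leaving R5C2 = 1.
Column 5 now contains 1; hence R5C5 = 3.
Cage a has sum 13, leaving R2C1 = 4.
The 3 cells of cage c must have sum 11; hence R2C2 = 3.
The two cells of cage d must have difference 3, leaving R2C5 = 2.
Cage a needs sum 13, which forces R3C1 = 1.
Row 3 now contains 3; hence R3C2 = 4.
Cage f needs two cells with sum 7, so R4C1 = 5.
Cage b needs two cells with difference 2, so R4C2 = 2.
2 is placed in column 5; hence R4C5 = 4.
Row 5 now contains 3; hence R5C1 = 2.
5 is placed in column 1; hence R1C1 = 3.
Column 2 now contains 3, which forces R1C2 = 5.
The full grid is 3 5 2 4 1 / 4 3 5 1 2 / 1 4 3 2 5 / 5 2 1 3 4 / 2 1 4 5 3.

5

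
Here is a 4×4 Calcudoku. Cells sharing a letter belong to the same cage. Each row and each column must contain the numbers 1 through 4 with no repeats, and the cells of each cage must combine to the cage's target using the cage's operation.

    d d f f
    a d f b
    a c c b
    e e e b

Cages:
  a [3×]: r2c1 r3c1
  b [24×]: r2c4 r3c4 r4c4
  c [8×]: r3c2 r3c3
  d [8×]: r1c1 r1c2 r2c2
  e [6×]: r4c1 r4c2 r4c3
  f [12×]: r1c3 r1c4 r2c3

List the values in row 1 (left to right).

Row 3 needs a 1, and only r3c1 is open for it.
Column 1 now contains 1, so r2c1 = 3.
Column 1 already has 3, so r4c1 = 2.
Column 1 already has 2; hence r1c1 = 4.
In row 2, 1 can only go at r2c2, so r2c2 = 1.
Column 2 already has 1, which forces r1c2 = 2.
Column 2 already has 2; hence r3c2 = 4.
Row 3 now contains 4; hence r3c3 = 2.
Row 3 now contains 2, leaving r3c4 = 3.
Column 2 already has 1, which forces r4c2 = 3.
The 3 cells of cage e must have product 6; hence r4c3 = 1.
3 is placed in column 4, so r4c4 = 4.
Column 3 already has 1, which forces r1c3 = 3.
3 is placed in column 4; hence r1c4 = 1.
Column 3 now contains 2, leaving r2c3 = 4.
4 is placed in column 4, leaving r2c4 = 2.
Completed grid: 4 2 3 1 / 3 1 4 2 / 1 4 2 3 / 2 3 1 4.

4 2 3 1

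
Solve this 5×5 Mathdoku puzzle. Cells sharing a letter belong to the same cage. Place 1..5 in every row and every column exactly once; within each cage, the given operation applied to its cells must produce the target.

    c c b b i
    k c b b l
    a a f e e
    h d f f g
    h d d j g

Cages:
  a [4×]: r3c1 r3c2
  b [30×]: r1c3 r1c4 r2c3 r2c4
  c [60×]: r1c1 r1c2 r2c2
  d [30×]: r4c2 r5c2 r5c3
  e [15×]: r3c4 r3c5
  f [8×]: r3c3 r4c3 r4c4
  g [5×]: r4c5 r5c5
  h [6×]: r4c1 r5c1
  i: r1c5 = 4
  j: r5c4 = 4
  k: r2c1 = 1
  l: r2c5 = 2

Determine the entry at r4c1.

3

I is a freebie; hence r1c5 = 4.
K is a freebie, which forces r2c1 = 1.
Cage l is a single given cell, so r2c5 = 2.
Column 1 already has 1; hence r3c1 = 4.
Row 3 now contains 4, which forces r3c2 = 1.
Row 3 now contains 1, leaving r3c3 = 2.
Cage j is a single given cell, which forces r5c4 = 4.
Cage b needs product 30, so r1c3 = 1.
The 4 cells of cage b must have product 30, so r1c4 = 2.
The 3 cells of cage c must have product 60, leaving r2c2 = 4.
The 3 cells of cage f must have product 8; hence r4c3 = 4.
Cage f needs product 8, so r4c4 = 1.
Row 4 now contains 1, leaving r4c5 = 5.
5 is placed in column 5, so r5c5 = 1.
The two cells of cage e must have product 15; hence r3c4 = 5.
5 is placed in column 5, which forces r3c5 = 3.
The 4 cells of cage b must have product 30; hence r2c3 = 5.
5 is placed in column 4; hence r2c4 = 3.
Column 3 already has 5, so r5c3 = 3.
Cage h's pair has product 6, leaving r4c1 = 3.
Cage d needs product 30, which forces r4c2 = 2.
Row 5 already has 3; hence r5c1 = 2.
The 3 cells of cage d must have product 30; hence r5c2 = 5.
Column 1 already has 3; hence r1c1 = 5.
Column 2 now contains 5, which forces r1c2 = 3.
Filled in: 5 3 1 2 4 / 1 4 5 3 2 / 4 1 2 5 3 / 3 2 4 1 5 / 2 5 3 4 1.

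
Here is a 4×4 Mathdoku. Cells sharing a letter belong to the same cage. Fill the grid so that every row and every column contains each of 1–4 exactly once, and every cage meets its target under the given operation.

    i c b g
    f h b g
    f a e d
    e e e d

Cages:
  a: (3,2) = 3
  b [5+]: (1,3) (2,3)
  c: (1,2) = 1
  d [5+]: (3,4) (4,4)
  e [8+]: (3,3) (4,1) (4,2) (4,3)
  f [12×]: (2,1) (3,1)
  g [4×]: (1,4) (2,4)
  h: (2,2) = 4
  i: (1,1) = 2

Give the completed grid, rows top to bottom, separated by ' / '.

I is a freebie, leaving (1,1) = 2.
Cage c is given, which forces (1,2) = 1.
1 is placed in row 1; hence (1,4) = 4.
Cage h is a single given cell, which forces (2,2) = 4.
Column 4 now contains 4, which forces (2,4) = 1.
Cage a is given; hence (3,2) = 3.
Row 3 already has 3, which forces (3,4) = 2.
Column 2 now contains 3; hence (4,2) = 2.
Column 4 already has 2, leaving (4,4) = 3.
Row 1 already has 4, leaving (1,3) = 3.
Row 2 now contains 4, which forces (2,1) = 3.
The two cells of cage b must have sum 5, so (2,3) = 2.
Row 3 already has 3, which forces (3,1) = 4.
Row 3 now contains 2; hence (3,3) = 1.
Cage e needs sum 8, so (4,1) = 1.
Cage e has sum 8; hence (4,3) = 4.

2 1 3 4 / 3 4 2 1 / 4 3 1 2 / 1 2 4 3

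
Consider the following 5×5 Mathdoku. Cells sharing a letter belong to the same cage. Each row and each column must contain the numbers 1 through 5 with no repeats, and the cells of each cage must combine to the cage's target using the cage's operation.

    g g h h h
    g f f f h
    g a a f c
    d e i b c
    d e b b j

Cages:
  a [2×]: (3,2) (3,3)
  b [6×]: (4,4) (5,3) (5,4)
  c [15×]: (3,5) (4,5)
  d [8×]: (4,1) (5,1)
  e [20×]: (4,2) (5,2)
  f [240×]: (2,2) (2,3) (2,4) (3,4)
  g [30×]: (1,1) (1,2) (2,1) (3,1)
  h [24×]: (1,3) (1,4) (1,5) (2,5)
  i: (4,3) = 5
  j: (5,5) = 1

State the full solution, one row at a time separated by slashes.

5 2 1 3 4 / 1 3 4 5 2 / 3 1 2 4 5 / 2 4 5 1 3 / 4 5 3 2 1

Cage f has product 240, so (3,4) = 4.
I is a freebie, leaving (4,3) = 5.
Row 4 already has 5; hence (4,5) = 3.
Cage j is a single given cell, leaving (5,5) = 1.
3 is placed in column 5, leaving (3,5) = 5.
Row 4 already has 5; hence (4,2) = 4.
The 3 cells of cage b must have product 6; hence (4,4) = 1.
Cage e needs two cells with product 20, leaving (5,2) = 5.
Cage h has product 24, which forces (1,3) = 1.
Column 4 already has 1, leaving (1,4) = 3.
Column 2 already has 5, so (2,2) = 3.
Cage f has product 240, so (2,3) = 4.
Cage f has product 240, so (2,4) = 5.
Row 2 already has 4, which forces (2,5) = 2.
1 is placed in column 3, which forces (3,3) = 2.
Row 4 already has 4, which forces (4,1) = 2.
The two cells of cage d must have product 8, which forces (5,1) = 4.
2 is placed in column 3, so (5,3) = 3.
Column 4 now contains 3, leaving (5,4) = 2.
Column 1 already has 2, which forces (1,1) = 5.
3 is placed in row 1, which forces (1,2) = 2.
2 is placed in column 5, which forces (1,5) = 4.
Row 2 already has 2, which forces (2,1) = 1.
The 4 cells of cage g must have product 30, which forces (3,1) = 3.
Row 3 now contains 2; hence (3,2) = 1.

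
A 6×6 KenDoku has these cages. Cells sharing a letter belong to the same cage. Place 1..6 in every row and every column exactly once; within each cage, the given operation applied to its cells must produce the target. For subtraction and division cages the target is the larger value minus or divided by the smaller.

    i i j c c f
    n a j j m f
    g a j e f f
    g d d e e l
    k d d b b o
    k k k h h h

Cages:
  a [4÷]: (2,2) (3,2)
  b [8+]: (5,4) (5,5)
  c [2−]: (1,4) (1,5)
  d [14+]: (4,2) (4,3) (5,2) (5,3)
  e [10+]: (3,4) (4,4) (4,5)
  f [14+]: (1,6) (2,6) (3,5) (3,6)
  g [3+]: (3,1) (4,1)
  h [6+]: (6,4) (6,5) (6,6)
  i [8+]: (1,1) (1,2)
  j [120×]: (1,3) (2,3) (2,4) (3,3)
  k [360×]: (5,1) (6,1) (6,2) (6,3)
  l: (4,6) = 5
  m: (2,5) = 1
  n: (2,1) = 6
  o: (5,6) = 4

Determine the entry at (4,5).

3

Cage n is a single given cell, so (2,1) = 6.
Cage m is given, so (2,5) = 1.
Cage l is a single given cell, leaving (4,6) = 5.
O is a freebie, which forces (5,6) = 4.
Row 2 now contains 1, leaving (2,2) = 4.
Cage a needs two cells with quotient 4, so (3,2) = 1.
Row 3 now contains 1; hence (3,1) = 2.
2 is placed in row 3; hence (3,6) = 6.
The two cells of cage g must have sum 3, leaving (4,1) = 1.
In row 5, 1 can only go at (5,3), so (5,3) = 1.
In column 1, 4 can only go at (6,1), so (6,1) = 4.
In column 2, 2 can only go at (4,2), so (4,2) = 2.
The 3 cells of cage e must have sum 10, which forces (3,4) = 3.
Cage d has sum 14; hence (4,3) = 6.
The 3 cells of cage e must have sum 10, so (4,4) = 4.
Cage e needs sum 10, leaving (4,5) = 3.
Cage d has sum 14, which forces (5,2) = 5.
3 is placed in column 5, so (6,5) = 2.
Cage i needs two cells with sum 8; hence (1,1) = 5.
5 is placed in column 2, so (1,2) = 3.
The two cells of cage c must have difference 2; hence (1,5) = 4.
The 4 cells of cage f must have sum 14, so (1,6) = 1.
4 is placed in column 5, which forces (3,5) = 5.
5 is placed in row 5, so (5,1) = 3.
Cage b's pair has sum 8, so (5,4) = 2.
2 is placed in column 5; hence (5,5) = 6.
The 4 cells of cage k must have product 360, which forces (6,2) = 6.
The 4 cells of cage k must have product 360, leaving (6,3) = 5.
2 is placed in row 6; hence (6,4) = 1.
The 3 cells of cage h must have sum 6, so (6,6) = 3.
Row 1 now contains 4, leaving (1,3) = 2.
Column 4 already has 2, so (1,4) = 6.
Cage j has product 120; hence (2,3) = 3.
Column 4 already has 2, so (2,4) = 5.
Column 6 now contains 3; hence (2,6) = 2.
Row 3 already has 5, which forces (3,3) = 4.
The full grid is 5 3 2 6 4 1 / 6 4 3 5 1 2 / 2 1 4 3 5 6 / 1 2 6 4 3 5 / 3 5 1 2 6 4 / 4 6 5 1 2 3.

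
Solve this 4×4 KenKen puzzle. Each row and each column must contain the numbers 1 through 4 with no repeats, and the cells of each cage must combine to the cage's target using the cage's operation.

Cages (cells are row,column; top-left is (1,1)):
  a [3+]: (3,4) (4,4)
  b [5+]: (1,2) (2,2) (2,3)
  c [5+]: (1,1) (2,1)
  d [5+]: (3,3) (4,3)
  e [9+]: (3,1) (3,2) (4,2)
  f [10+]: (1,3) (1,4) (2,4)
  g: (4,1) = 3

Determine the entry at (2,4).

Cage g is given, which forces (4,1) = 3.
The only place for 3 in row 1 is (1,3).
Cage f needs sum 10, leaving (1,4) = 4.
The 3 cells of cage f must have sum 10, which forces (2,4) = 3.
Row 1 already has 4, which forces (1,1) = 1.
Cage b needs sum 5, which forces (1,2) = 2.
The two cells of cage c must have sum 5, leaving (2,1) = 4.
Row 2 already has 3, leaving (2,2) = 1.
Cage b needs sum 5; hence (2,3) = 2.
Column 1 now contains 4; hence (3,1) = 2.
Column 2 already has 1, so (3,2) = 3.
2 is placed in row 3, so (3,4) = 1.
2 is placed in column 2, so (4,2) = 4.
4 is placed in row 4; hence (4,3) = 1.
1 is placed in column 4, which forces (4,4) = 2.
Row 3 now contains 1, so (3,3) = 4.
Filled in: 1 2 3 4 / 4 1 2 3 / 2 3 4 1 / 3 4 1 2.

3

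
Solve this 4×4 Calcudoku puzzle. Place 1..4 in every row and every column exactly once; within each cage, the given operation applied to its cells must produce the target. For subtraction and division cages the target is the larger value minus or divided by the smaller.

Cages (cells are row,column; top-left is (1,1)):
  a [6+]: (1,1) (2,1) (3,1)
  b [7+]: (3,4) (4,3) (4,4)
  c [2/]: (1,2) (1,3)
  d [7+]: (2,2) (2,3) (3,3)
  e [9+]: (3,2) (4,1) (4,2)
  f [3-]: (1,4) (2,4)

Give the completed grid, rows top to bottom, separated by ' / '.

In row 1, 3 can only go at (1,1), so (1,1) = 3.
In column 1, 4 can only go at (4,1), so (4,1) = 4.
Cage b has sum 7, leaving (3,4) = 2.
Cage b needs sum 7, which forces (4,3) = 2.
Cage b has sum 7, which forces (4,4) = 3.
Cage c's pair has quotient 2, so (1,2) = 2.
The 3 cells of cage a must have sum 6, so (2,1) = 2.
2 is placed in column 2; hence (2,2) = 3.
Row 3 already has 2, so (3,1) = 1.
The 3 cells of cage e must have sum 9; hence (3,2) = 4.
4 is placed in row 3, so (3,3) = 3.
Row 4 now contains 3, which forces (4,2) = 1.
The 3 cells of cage d must have sum 7; hence (2,3) = 1.
Row 2 now contains 1, which forces (2,4) = 4.
Column 3 now contains 1, so (1,3) = 4.
Column 4 now contains 4, leaving (1,4) = 1.

3 2 4 1 / 2 3 1 4 / 1 4 3 2 / 4 1 2 3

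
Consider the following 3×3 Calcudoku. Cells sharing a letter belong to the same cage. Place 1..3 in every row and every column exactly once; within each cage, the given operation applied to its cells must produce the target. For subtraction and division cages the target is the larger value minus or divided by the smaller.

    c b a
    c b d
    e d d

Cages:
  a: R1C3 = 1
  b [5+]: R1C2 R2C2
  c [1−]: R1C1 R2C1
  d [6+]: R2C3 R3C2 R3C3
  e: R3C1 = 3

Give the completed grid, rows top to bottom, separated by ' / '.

2 3 1 / 1 2 3 / 3 1 2

Cage a is a single given cell, which forces R1C3 = 1.
Cage e is a single given cell, so R3C1 = 3.
Row 3 already has 3, which forces R3C3 = 2.
Column 1 now contains 3, which forces R1C1 = 2.
Row 1 now contains 2, leaving R1C2 = 3.
The two cells of cage c must have difference 1, so R2C1 = 1.
Column 2 now contains 3; hence R2C2 = 2.
Column 3 now contains 2, so R2C3 = 3.
2 is placed in row 3, so R3C2 = 1.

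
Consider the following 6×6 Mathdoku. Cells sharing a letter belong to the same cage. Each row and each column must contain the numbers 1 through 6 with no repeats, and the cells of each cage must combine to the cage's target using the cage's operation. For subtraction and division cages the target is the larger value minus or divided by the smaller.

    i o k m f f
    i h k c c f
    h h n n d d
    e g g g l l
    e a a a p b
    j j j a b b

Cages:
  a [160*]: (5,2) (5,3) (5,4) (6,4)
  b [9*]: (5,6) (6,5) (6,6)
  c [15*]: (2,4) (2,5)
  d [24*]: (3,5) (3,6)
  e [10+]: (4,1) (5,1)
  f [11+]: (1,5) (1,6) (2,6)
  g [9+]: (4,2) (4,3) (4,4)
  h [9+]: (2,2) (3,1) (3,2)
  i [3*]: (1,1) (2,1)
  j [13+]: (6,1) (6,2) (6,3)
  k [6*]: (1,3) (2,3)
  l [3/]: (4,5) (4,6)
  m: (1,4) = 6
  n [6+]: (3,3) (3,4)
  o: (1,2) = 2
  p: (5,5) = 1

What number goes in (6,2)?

O is a freebie, so (1,2) = 2.
Cage m is given; hence (1,4) = 6.
Cage p is a single given cell; hence (5,5) = 1.
Cage b needs product 9, which forces (5,6) = 3.
The 4 cells of cage a must have product 160, leaving (6,4) = 4.
Cage b needs product 9, which forces (6,5) = 3.
Cage b has product 9, so (6,6) = 1.
The two cells of cage c must have product 15, leaving (2,4) = 3.
Column 5 already has 3, which forces (2,5) = 5.
Cage f needs sum 11, which forces (2,6) = 2.
2 is placed in column 6, so (4,6) = 6.
The two cells of cage i must have product 3; hence (1,1) = 3.
The two cells of cage k must have product 6, leaving (1,3) = 1.
Column 5 now contains 5, so (1,5) = 4.
Cage f needs sum 11; hence (1,6) = 5.
Row 2 now contains 3, leaving (2,1) = 1.
Row 2 now contains 2, so (2,3) = 6.
Cage d needs two cells with product 24; hence (3,5) = 6.
Column 6 already has 6; hence (3,6) = 4.
Row 4 already has 6, so (4,1) = 4.
Row 4 already has 6, so (4,5) = 2.
Cage e needs two cells with sum 10; hence (5,1) = 6.
Row 2 now contains 6; hence (2,2) = 4.
Cage h has sum 9, which forces (3,1) = 2.
Cage h needs sum 9, which forces (3,2) = 3.
4 is placed in row 3; hence (3,3) = 5.
Cage n needs two cells with sum 6, which forces (3,4) = 1.
Column 3 now contains 5, which forces (4,3) = 3.
1 is placed in column 4, which forces (4,4) = 5.
Column 2 already has 4, leaving (5,2) = 5.
Column 4 already has 5; hence (5,4) = 2.
Column 1 already has 2, leaving (6,1) = 5.
Cage j has sum 13; hence (6,2) = 6.
Column 3 now contains 5, which forces (6,3) = 2.
Row 4 already has 5; hence (4,2) = 1.
Row 5 already has 2, so (5,3) = 4.
Filled in: 3 2 1 6 4 5 / 1 4 6 3 5 2 / 2 3 5 1 6 4 / 4 1 3 5 2 6 / 6 5 4 2 1 3 / 5 6 2 4 3 1.

6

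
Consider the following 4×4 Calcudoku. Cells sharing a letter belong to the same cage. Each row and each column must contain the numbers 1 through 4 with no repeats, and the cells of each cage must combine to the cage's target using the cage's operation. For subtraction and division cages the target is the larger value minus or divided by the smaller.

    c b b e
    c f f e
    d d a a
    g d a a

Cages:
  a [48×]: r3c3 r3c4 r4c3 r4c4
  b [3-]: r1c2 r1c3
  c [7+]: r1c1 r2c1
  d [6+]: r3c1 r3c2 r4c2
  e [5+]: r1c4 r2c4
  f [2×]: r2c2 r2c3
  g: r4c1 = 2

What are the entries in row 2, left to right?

4 1 2 3

Cage g is a single given cell, which forces r4c1 = 2.
In row 1, 2 can only go at r1c4, so r1c4 = 2.
The two cells of cage e must have sum 5, so r2c4 = 3.
Cage c needs two cells with sum 7; hence r1c1 = 3.
Row 2 already has 3, so r2c1 = 4.
Column 1 now contains 3; hence r3c1 = 1.
Row 3 now contains 1, which forces r3c4 = 4.
4 is placed in column 4, so r4c4 = 1.
Row 3 already has 4; hence r3c2 = 2.
Row 3 already has 4, so r3c3 = 3.
1 is placed in row 4, so r4c2 = 3.
Cage a has product 48; hence r4c3 = 4.
Cage b needs two cells with difference 3; hence r1c2 = 4.
Column 3 already has 4, leaving r1c3 = 1.
Column 2 now contains 2; hence r2c2 = 1.
Cage f's pair has product 2, which forces r2c3 = 2.
The full grid is 3 4 1 2 / 4 1 2 3 / 1 2 3 4 / 2 3 4 1.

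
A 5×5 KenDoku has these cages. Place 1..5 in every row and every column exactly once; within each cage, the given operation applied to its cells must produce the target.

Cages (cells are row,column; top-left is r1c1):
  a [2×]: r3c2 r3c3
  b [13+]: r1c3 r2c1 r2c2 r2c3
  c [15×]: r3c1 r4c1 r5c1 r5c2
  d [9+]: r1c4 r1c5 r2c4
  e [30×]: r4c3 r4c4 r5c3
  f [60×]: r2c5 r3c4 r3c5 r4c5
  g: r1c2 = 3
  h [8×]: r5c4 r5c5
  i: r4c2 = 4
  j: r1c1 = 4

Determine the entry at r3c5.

4

J is a freebie; hence r1c1 = 4.
Cage g is a single given cell, so r1c2 = 3.
Cage i is a single given cell, so r4c2 = 4.
Cage c needs product 15, leaving r5c2 = 1.
Column 2 already has 1; hence r3c2 = 2.
The two cells of cage a must have product 2, which forces r3c3 = 1.
Column 2 already has 2, leaving r2c2 = 5.
The 4 cells of cage c must have product 15; hence r4c1 = 1.
The 4 cells of cage b must have sum 13, so r1c3 = 2.
Column 1 now contains 1, so r2c1 = 2.
The 4 cells of cage b must have sum 13, so r2c3 = 4.
2 is placed in row 2; hence r2c4 = 3.
The 4 cells of cage f must have product 60, which forces r2c5 = 1.
Cage d has sum 9, so r1c4 = 1.
Column 5 already has 1, so r1c5 = 5.
The 3 cells of cage e must have product 30, leaving r4c4 = 2.
5 is placed in column 5; hence r4c5 = 3.
Column 4 now contains 2, which forces r5c4 = 4.
Row 5 now contains 4, leaving r5c5 = 2.
Column 4 already has 4; hence r3c4 = 5.
Column 5 now contains 3; hence r3c5 = 4.
Row 4 now contains 3, which forces r4c3 = 5.
The 3 cells of cage e must have product 30, which forces r5c3 = 3.
Row 3 now contains 5; hence r3c1 = 3.
3 is placed in row 5, which forces r5c1 = 5.
Completed grid: 4 3 2 1 5 / 2 5 4 3 1 / 3 2 1 5 4 / 1 4 5 2 3 / 5 1 3 4 2.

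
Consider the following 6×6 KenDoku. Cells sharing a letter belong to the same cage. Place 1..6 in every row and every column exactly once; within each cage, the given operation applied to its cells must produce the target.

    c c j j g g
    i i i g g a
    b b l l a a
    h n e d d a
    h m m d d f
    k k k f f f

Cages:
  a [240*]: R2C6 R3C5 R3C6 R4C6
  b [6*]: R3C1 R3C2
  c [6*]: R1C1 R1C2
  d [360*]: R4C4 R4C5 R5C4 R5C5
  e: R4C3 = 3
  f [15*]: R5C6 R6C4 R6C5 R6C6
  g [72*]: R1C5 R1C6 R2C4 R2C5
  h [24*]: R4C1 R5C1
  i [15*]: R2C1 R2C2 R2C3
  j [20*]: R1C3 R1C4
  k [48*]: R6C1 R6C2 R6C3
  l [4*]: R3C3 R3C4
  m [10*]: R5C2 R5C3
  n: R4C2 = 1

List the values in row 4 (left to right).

Cage n is given, which forces R4C2 = 1.
Cage e is a single given cell; hence R4C3 = 3.
The 4 cells of cage f must have product 15, so R5C6 = 1.
The only place for 5 in column 1 is R2C1.
Row 2 now contains 5, leaving R2C2 = 3.
Row 2 now contains 5, which forces R2C3 = 1.
Column 3 now contains 1, so R3C3 = 4.
Row 3 already has 4, so R3C4 = 1.
Column 3 already has 4, so R1C3 = 5.
The two cells of cage j must have product 20; hence R1C4 = 4.
The two cells of cage b must have product 6, so R3C1 = 3.
The two cells of cage b must have product 6, leaving R3C2 = 2.
Column 2 now contains 2, which forces R5C2 = 5.
5 is placed in column 3; hence R5C3 = 2.
Column 3 already has 2, so R6C3 = 6.
Cage f needs product 15, which forces R6C5 = 1.
Column 1 already has 3, which forces R1C1 = 1.
Column 2 now contains 2, leaving R1C2 = 6.
The 3 cells of cage k must have product 48; hence R6C1 = 2.
Row 6 already has 6, leaving R6C2 = 4.
In row 2, 4 can only go at R2C6, so R2C6 = 4.
4 is placed in column 6; hence R4C6 = 2.
The 4 cells of cage g must have product 72, which forces R1C5 = 2.
Column 6 already has 2; hence R1C6 = 3.
Cage g needs product 72; hence R2C4 = 2.
Cage g has product 72, so R2C5 = 6.
6 is placed in column 5, so R3C5 = 5.
5 is placed in row 3; hence R3C6 = 6.
Column 5 now contains 5; hence R4C5 = 4.
Column 5 now contains 4, leaving R5C5 = 3.
Column 6 already has 3; hence R6C6 = 5.
Row 4 now contains 4, which forces R4C1 = 6.
Cage d needs product 360, which forces R4C4 = 5.
The two cells of cage h must have product 24; hence R5C1 = 4.
3 is placed in row 5; hence R5C4 = 6.
Row 6 now contains 5, so R6C4 = 3.
Completed grid: 1 6 5 4 2 3 / 5 3 1 2 6 4 / 3 2 4 1 5 6 / 6 1 3 5 4 2 / 4 5 2 6 3 1 / 2 4 6 3 1 5.

6 1 3 5 4 2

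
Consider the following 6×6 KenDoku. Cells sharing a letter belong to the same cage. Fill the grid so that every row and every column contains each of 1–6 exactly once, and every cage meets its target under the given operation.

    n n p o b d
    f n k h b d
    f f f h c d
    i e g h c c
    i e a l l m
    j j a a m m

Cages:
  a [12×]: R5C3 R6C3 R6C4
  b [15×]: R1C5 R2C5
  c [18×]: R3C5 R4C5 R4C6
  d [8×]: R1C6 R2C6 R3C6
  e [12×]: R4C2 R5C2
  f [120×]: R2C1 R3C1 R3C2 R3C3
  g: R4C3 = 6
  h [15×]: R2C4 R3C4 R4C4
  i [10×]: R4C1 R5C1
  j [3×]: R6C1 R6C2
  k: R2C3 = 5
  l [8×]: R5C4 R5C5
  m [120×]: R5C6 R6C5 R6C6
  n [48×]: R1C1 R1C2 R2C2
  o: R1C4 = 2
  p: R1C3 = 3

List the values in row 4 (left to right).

Cage p is a single given cell, leaving R1C3 = 3.
Cage o is given, leaving R1C4 = 2.
Row 1 now contains 3; hence R1C5 = 5.
Cage k is given, leaving R2C3 = 5.
5 is placed in column 5, which forces R2C5 = 3.
Cage g is a single given cell; hence R4C3 = 6.
Column 4 now contains 2, leaving R5C4 = 4.
Row 5 now contains 4; hence R5C5 = 2.
Cage n needs product 48, which forces R2C2 = 2.
Row 2 already has 3; hence R2C4 = 1.
Row 2 now contains 1, so R2C6 = 4.
The 3 cells of cage c must have product 18, which forces R3C5 = 6.
Cage i's pair has product 10; hence R4C1 = 2.
Column 2 already has 2; hence R4C2 = 4.
Column 5 now contains 2, which forces R4C5 = 1.
The 3 cells of cage c must have product 18, which forces R4C6 = 3.
Row 5 already has 2, which forces R5C1 = 5.
Row 5 already has 2; hence R5C3 = 1.
5 is placed in row 5, so R5C6 = 6.
Column 5 already has 6, leaving R6C5 = 4.
Column 6 now contains 6; hence R6C6 = 5.
Cage n needs product 48, which forces R1C1 = 4.
Column 2 now contains 4, which forces R1C2 = 6.
4 is placed in column 6, which forces R1C6 = 1.
4 is placed in row 2; hence R2C1 = 6.
Cage f needs product 120, leaving R3C1 = 1.
The 4 cells of cage f must have product 120, which forces R3C2 = 5.
Cage f has product 120; hence R3C3 = 4.
Cage h needs product 15, leaving R3C4 = 3.
The 3 cells of cage d must have product 8; hence R3C6 = 2.
Row 4 now contains 3; hence R4C4 = 5.
6 is placed in row 5, leaving R5C2 = 3.
Column 1 now contains 1; hence R6C1 = 3.
Column 2 already has 3, leaving R6C2 = 1.
Row 6 already has 4, which forces R6C3 = 2.
Cage a needs product 12; hence R6C4 = 6.
Filled in: 4 6 3 2 5 1 / 6 2 5 1 3 4 / 1 5 4 3 6 2 / 2 4 6 5 1 3 / 5 3 1 4 2 6 / 3 1 2 6 4 5.

2 4 6 5 1 3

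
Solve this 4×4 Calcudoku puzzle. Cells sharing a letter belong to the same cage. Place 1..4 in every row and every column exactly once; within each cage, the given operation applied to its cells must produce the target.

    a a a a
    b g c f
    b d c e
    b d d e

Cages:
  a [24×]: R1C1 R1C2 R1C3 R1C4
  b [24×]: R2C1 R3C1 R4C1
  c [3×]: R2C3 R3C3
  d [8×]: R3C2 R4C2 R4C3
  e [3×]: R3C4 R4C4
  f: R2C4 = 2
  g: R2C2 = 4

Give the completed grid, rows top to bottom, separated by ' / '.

1 3 2 4 / 3 4 1 2 / 4 2 3 1 / 2 1 4 3

Cage g is a single given cell, leaving R2C2 = 4.
Cage f is a single given cell; hence R2C4 = 2.
Row 2 already has 2, which forces R2C1 = 3.
3 is placed in row 2, leaving R2C3 = 1.
Column 3 now contains 1, so R3C3 = 3.
3 is placed in row 3, leaving R3C4 = 1.
The 3 cells of cage d must have product 8, so R4C3 = 4.
1 is placed in column 4, so R4C4 = 3.
Cage a has product 24, leaving R1C1 = 1.
Cage a needs product 24, which forces R1C2 = 3.
Column 3 now contains 4, so R1C3 = 2.
3 is placed in column 4, so R1C4 = 4.
The 3 cells of cage b must have product 24, leaving R3C1 = 4.
Row 3 already has 1, leaving R3C2 = 2.
4 is placed in row 4, leaving R4C1 = 2.
Cage d has product 8, so R4C2 = 1.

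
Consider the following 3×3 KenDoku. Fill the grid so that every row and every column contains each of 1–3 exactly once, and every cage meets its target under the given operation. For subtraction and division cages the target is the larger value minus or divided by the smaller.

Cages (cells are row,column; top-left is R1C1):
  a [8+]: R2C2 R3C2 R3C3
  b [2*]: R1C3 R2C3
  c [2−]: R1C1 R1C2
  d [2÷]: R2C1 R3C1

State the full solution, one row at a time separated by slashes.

Cage a needs sum 8, which forces R2C2 = 3.
The 3 cells of cage a must have sum 8, which forces R3C2 = 2.
The 3 cells of cage a must have sum 8, so R3C3 = 3.
Cage c needs two cells with difference 2, so R1C1 = 3.
Column 2 now contains 3, which forces R1C2 = 1.
Row 1 now contains 1; hence R1C3 = 2.
The two cells of cage d must have quotient 2, so R2C1 = 2.
2 is placed in column 3, leaving R2C3 = 1.
Row 3 now contains 2; hence R3C1 = 1.

3 1 2 / 2 3 1 / 1 2 3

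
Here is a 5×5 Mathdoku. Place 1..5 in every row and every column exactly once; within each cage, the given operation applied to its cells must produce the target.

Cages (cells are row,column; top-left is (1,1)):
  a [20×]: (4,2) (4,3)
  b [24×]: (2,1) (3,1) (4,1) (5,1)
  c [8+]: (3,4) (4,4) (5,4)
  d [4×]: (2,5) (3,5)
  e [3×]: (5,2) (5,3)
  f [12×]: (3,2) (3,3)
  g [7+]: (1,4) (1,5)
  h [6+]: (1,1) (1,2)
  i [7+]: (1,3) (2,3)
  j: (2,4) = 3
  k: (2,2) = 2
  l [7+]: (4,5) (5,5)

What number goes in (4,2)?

5

Cage k is a single given cell, so (2,2) = 2.
J is a freebie, which forces (2,4) = 3.
In row 2, 5 can only go at (2,3), so (2,3) = 5.
Cage i's pair has sum 7; hence (1,3) = 2.
Cage a needs two cells with product 20, which forces (4,2) = 5.
Column 3 already has 5, leaving (4,3) = 4.
The two cells of cage h must have sum 6, so (1,1) = 5.
Cage h's pair has sum 6, which forces (1,2) = 1.
The two cells of cage g must have sum 7; hence (1,4) = 4.
The two cells of cage g must have sum 7, leaving (1,5) = 3.
The two cells of cage f must have product 12, which forces (3,2) = 4.
4 is placed in column 3, which forces (3,3) = 3.
4 is placed in row 3, leaving (3,5) = 1.
3 is placed in column 5, so (4,5) = 2.
1 is placed in column 2, leaving (5,2) = 3.
Column 3 already has 3, so (5,3) = 1.
Cage b needs product 24, leaving (2,1) = 1.
Column 5 now contains 1; hence (2,5) = 4.
Row 3 already has 1; hence (3,1) = 2.
Row 3 already has 2, leaving (3,4) = 5.
Cage b has product 24; hence (4,1) = 3.
Row 4 already has 2; hence (4,4) = 1.
Cage b has product 24, so (5,1) = 4.
Column 4 now contains 5, which forces (5,4) = 2.
Cage l's pair has sum 7, so (5,5) = 5.
The full grid is 5 1 2 4 3 / 1 2 5 3 4 / 2 4 3 5 1 / 3 5 4 1 2 / 4 3 1 2 5.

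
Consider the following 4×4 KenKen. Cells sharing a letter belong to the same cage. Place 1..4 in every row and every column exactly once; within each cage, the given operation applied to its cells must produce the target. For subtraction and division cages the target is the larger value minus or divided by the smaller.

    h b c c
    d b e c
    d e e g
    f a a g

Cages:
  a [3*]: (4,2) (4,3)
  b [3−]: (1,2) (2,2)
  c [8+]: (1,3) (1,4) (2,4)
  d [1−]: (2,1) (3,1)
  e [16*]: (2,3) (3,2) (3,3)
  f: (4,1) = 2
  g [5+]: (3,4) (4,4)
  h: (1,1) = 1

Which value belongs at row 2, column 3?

2

Cage h is a single given cell, leaving (1,1) = 1.
Row 1 now contains 1, which forces (1,2) = 4.
Column 2 now contains 4; hence (2,2) = 1.
Column 2 now contains 4, which forces (3,2) = 2.
Cage f is given; hence (4,1) = 2.
Column 2 already has 1, leaving (4,2) = 3.
Row 4 now contains 3, leaving (4,3) = 1.
Row 4 already has 1, so (4,4) = 4.
The 3 cells of cage c must have sum 8, so (1,3) = 3.
Cage c has sum 8; hence (1,4) = 2.
The 3 cells of cage e must have product 16, leaving (2,3) = 2.
Cage c needs sum 8, so (2,4) = 3.
Column 3 already has 1, which forces (3,3) = 4.
Cage g needs two cells with sum 5, so (3,4) = 1.
Row 2 now contains 3, so (2,1) = 4.
4 is placed in row 3; hence (3,1) = 3.
The full grid is 1 4 3 2 / 4 1 2 3 / 3 2 4 1 / 2 3 1 4.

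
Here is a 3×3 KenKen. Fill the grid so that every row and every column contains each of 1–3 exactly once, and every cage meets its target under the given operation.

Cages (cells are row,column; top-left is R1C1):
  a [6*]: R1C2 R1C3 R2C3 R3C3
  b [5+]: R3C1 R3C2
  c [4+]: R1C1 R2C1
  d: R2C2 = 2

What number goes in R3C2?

3

The 4 cells of cage a must have product 6, which forces R1C2 = 1.
Cage d is given; hence R2C2 = 2.
Column 2 already has 2, leaving R3C2 = 3.
Row 1 now contains 1, leaving R1C1 = 3.
3 is placed in row 1, leaving R1C3 = 2.
Cage c needs two cells with sum 4; hence R2C1 = 1.
Row 2 now contains 1, leaving R2C3 = 3.
3 is placed in row 3; hence R3C1 = 2.
Column 3 already has 2, leaving R3C3 = 1.
Completed grid: 3 1 2 / 1 2 3 / 2 3 1.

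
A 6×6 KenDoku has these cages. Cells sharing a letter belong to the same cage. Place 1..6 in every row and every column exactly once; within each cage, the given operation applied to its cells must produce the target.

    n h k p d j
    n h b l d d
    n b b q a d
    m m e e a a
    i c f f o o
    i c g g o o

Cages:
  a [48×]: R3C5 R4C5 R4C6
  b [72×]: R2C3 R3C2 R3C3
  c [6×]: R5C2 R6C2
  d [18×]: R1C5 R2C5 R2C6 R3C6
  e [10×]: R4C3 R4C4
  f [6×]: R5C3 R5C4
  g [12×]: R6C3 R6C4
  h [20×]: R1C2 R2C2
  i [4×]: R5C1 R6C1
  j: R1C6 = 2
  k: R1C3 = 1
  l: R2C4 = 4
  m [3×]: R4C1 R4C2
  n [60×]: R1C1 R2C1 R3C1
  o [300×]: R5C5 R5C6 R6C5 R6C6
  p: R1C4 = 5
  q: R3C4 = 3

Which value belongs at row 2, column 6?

6

K is a freebie, leaving R1C3 = 1.
Cage p is a single given cell, which forces R1C4 = 5.
Cage j is a single given cell, so R1C6 = 2.
Cage l is a single given cell; hence R2C4 = 4.
Cage q is a single given cell, so R3C4 = 3.
Column 4 already has 5, which forces R4C4 = 2.
2 is placed in column 4, which forces R6C4 = 6.
Row 1 now contains 5, leaving R1C2 = 4.
Row 2 already has 4, so R2C2 = 5.
4 is placed in column 2; hence R3C2 = 6.
Cage d has product 18; hence R3C6 = 1.
2 is placed in row 4, leaving R4C3 = 5.
The two cells of cage f must have product 6; hence R5C3 = 6.
6 is placed in column 4, so R5C4 = 1.
Cage g's pair has product 12, so R6C3 = 2.
Cage n has product 60, so R1C1 = 6.
6 is placed in row 1, which forces R1C5 = 3.
The 3 cells of cage n must have product 60; hence R2C1 = 2.
6 is placed in column 3, which forces R2C3 = 3.
Row 2 already has 2, leaving R2C5 = 1.
3 is placed in row 2; hence R2C6 = 6.
The 3 cells of cage n must have product 60; hence R3C1 = 5.
Column 3 already has 2, so R3C3 = 4.
Row 3 now contains 4, which forces R3C5 = 2.
6 is placed in column 6; hence R4C6 = 4.
Row 5 now contains 1, so R5C1 = 4.
Cage c's pair has product 6; hence R5C2 = 2.
4 is placed in row 5, leaving R5C5 = 5.
Row 5 already has 5, which forces R5C6 = 3.
The two cells of cage i must have product 4, so R6C1 = 1.
Cage c's pair has product 6, so R6C2 = 3.
Column 5 already has 5, leaving R6C5 = 4.
Column 6 now contains 3, which forces R6C6 = 5.
Column 1 now contains 1, so R4C1 = 3.
3 is placed in column 2; hence R4C2 = 1.
Row 4 now contains 4, which forces R4C5 = 6.
The full grid is 6 4 1 5 3 2 / 2 5 3 4 1 6 / 5 6 4 3 2 1 / 3 1 5 2 6 4 / 4 2 6 1 5 3 / 1 3 2 6 4 5.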